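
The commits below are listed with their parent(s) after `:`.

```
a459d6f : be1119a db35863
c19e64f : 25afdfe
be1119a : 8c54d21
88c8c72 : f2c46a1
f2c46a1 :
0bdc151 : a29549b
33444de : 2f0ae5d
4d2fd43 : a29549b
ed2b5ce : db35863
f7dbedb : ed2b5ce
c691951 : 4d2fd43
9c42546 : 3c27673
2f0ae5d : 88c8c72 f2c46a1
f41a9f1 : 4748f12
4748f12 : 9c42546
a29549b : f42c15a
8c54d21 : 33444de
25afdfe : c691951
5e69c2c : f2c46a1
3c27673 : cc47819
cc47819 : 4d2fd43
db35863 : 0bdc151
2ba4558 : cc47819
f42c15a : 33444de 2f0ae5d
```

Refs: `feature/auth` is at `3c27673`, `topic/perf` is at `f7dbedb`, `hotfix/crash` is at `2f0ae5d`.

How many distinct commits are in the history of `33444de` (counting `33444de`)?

4

Walking parent pointers from 33444de: reachable set = {2f0ae5d, 33444de, 88c8c72, f2c46a1}.
That is 4 commits.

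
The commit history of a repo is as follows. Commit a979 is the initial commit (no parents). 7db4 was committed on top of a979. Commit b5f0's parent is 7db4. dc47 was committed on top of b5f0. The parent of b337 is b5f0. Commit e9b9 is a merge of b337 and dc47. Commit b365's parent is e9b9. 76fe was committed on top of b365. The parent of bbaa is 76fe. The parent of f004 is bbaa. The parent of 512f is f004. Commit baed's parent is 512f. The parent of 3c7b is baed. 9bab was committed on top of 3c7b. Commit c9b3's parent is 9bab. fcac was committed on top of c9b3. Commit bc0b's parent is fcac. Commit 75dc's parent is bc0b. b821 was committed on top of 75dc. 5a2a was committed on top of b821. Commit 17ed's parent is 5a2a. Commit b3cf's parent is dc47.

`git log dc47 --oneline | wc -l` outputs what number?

Walking parent pointers from dc47: reachable set = {7db4, a979, b5f0, dc47}.
That is 4 commits.

4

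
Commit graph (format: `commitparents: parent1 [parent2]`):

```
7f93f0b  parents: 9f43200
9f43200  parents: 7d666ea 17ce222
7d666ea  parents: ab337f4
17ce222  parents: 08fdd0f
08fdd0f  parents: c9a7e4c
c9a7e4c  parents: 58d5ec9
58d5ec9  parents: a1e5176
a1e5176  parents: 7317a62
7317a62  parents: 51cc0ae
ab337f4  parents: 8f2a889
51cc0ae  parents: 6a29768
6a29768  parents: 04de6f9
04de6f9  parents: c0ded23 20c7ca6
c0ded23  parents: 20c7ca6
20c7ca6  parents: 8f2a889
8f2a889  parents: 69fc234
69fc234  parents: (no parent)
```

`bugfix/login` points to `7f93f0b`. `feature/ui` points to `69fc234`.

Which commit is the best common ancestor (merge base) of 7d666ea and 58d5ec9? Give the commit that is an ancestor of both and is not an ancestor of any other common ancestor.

Ancestors of 7d666ea: {69fc234, 7d666ea, 8f2a889, ab337f4}.
Ancestors of 58d5ec9: {04de6f9, 20c7ca6, 51cc0ae, 58d5ec9, 69fc234, 6a29768, 7317a62, 8f2a889, a1e5176, c0ded23}.
Common ancestors: {69fc234, 8f2a889}.
Among these, 8f2a889 is not an ancestor of any other common ancestor — it is the merge base.

8f2a889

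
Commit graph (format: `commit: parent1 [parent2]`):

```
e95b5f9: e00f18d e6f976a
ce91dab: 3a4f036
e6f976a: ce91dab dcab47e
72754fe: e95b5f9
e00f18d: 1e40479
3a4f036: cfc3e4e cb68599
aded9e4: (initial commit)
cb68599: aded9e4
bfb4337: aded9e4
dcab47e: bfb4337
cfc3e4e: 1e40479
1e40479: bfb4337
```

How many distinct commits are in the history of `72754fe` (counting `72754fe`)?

12

Walking parent pointers from 72754fe: reachable set = {1e40479, 3a4f036, 72754fe, aded9e4, bfb4337, cb68599, ce91dab, cfc3e4e, dcab47e, e00f18d, e6f976a, e95b5f9}.
That is 12 commits.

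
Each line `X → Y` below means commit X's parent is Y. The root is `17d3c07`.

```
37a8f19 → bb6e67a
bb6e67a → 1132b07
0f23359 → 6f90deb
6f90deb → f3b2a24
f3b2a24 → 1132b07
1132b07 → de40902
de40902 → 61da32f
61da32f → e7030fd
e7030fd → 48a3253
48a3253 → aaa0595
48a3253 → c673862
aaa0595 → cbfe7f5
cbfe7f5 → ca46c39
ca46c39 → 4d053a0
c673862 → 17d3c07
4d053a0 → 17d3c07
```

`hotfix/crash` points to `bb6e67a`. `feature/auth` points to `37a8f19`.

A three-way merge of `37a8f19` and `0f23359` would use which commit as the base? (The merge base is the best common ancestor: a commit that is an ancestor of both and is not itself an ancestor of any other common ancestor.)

Ancestors of 37a8f19: {1132b07, 17d3c07, 37a8f19, 48a3253, 4d053a0, 61da32f, aaa0595, bb6e67a, c673862, ca46c39, cbfe7f5, de40902, e7030fd}.
Ancestors of 0f23359: {0f23359, 1132b07, 17d3c07, 48a3253, 4d053a0, 61da32f, 6f90deb, aaa0595, c673862, ca46c39, cbfe7f5, de40902, e7030fd, f3b2a24}.
Common ancestors: {1132b07, 17d3c07, 48a3253, 4d053a0, 61da32f, aaa0595, c673862, ca46c39, cbfe7f5, de40902, e7030fd}.
Among these, 1132b07 is not an ancestor of any other common ancestor — it is the merge base.

1132b07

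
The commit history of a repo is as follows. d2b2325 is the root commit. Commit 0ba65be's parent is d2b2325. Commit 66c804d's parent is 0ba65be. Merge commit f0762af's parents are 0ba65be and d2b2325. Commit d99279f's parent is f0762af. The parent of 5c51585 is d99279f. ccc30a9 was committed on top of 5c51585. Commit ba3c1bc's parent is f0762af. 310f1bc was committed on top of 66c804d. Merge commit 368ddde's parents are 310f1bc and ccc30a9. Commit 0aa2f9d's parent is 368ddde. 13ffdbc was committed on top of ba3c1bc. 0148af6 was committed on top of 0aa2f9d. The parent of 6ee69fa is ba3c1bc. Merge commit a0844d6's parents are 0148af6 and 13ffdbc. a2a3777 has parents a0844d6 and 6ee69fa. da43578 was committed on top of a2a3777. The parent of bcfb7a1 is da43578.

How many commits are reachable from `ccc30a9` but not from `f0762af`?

3

Reachable from ccc30a9: {0ba65be, 5c51585, ccc30a9, d2b2325, d99279f, f0762af}.
Reachable from f0762af: {0ba65be, d2b2325, f0762af}.
In ccc30a9's history but not f0762af's: {5c51585, ccc30a9, d99279f} — 3 commits.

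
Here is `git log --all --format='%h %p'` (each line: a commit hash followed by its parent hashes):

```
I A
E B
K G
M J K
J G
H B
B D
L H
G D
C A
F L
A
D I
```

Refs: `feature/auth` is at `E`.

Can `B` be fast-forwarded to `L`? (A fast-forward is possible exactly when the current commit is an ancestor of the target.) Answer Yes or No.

Yes

A fast-forward from B to L is possible iff B is an ancestor of L.
Ancestors of L: {A, B, D, H, I, L}.
B is among them, so fast-forward is possible.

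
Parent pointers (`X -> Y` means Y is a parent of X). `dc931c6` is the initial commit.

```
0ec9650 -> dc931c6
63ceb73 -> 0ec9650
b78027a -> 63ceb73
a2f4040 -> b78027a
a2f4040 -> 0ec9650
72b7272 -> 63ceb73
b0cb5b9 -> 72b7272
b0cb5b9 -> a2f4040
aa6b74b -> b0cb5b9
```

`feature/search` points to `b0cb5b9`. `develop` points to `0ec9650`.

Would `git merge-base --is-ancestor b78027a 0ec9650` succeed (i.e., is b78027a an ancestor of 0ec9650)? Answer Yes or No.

Ancestors of 0ec9650: {0ec9650, dc931c6}.
b78027a is not in that set, so it is not an ancestor of 0ec9650.

No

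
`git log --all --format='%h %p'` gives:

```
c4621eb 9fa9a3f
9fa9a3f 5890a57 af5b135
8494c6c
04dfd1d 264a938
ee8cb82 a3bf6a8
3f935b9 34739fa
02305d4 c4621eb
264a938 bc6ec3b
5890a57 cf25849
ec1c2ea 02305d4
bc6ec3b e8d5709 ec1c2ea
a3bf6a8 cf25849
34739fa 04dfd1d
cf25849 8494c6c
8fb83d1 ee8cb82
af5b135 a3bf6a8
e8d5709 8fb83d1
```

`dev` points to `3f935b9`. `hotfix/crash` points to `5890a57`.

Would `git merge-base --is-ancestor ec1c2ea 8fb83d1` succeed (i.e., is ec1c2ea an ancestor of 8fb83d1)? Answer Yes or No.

Ancestors of 8fb83d1: {8494c6c, 8fb83d1, a3bf6a8, cf25849, ee8cb82}.
ec1c2ea is not in that set, so it is not an ancestor of 8fb83d1.

No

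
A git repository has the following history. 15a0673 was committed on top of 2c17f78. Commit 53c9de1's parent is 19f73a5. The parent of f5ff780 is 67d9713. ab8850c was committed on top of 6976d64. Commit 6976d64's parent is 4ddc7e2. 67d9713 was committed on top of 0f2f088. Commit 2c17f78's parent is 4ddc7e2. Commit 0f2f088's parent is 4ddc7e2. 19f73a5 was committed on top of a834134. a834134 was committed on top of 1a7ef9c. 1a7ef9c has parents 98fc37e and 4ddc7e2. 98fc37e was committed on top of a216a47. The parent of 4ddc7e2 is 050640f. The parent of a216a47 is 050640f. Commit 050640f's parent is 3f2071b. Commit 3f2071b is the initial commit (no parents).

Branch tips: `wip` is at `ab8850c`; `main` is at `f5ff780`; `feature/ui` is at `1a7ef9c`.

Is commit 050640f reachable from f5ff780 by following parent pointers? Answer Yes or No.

Ancestors of f5ff780 (commits reachable by following parents): {050640f, 0f2f088, 3f2071b, 4ddc7e2, 67d9713, f5ff780}.
050640f is in that set, so it is an ancestor of f5ff780.

Yes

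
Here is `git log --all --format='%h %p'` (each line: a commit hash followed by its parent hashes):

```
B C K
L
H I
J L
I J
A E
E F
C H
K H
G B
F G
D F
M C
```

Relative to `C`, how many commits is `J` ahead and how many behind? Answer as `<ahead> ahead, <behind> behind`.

Reachable from J: {J, L}.
Reachable from C: {C, H, I, J, L}.
Only in J's history (ahead): {} — 0.
Only in C's history (behind): {C, H, I} — 3.

0 ahead, 3 behind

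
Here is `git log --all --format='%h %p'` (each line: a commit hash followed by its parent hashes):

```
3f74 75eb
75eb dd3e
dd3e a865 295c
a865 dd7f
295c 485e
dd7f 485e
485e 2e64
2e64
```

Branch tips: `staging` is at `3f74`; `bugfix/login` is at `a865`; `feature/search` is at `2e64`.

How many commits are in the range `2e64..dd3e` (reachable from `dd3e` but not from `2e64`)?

5

Reachable from dd3e: {295c, 2e64, 485e, a865, dd3e, dd7f}.
Reachable from 2e64: {2e64}.
In dd3e's history but not 2e64's: {295c, 485e, a865, dd3e, dd7f} — 5 commits.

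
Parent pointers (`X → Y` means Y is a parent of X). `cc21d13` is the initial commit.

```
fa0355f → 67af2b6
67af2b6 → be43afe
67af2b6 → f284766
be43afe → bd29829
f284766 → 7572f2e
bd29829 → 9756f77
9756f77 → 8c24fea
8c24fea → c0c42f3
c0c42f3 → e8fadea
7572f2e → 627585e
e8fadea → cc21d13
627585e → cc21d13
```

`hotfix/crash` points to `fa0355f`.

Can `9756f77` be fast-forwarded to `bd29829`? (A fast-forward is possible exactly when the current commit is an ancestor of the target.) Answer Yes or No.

Yes

A fast-forward from 9756f77 to bd29829 is possible iff 9756f77 is an ancestor of bd29829.
Ancestors of bd29829: {8c24fea, 9756f77, bd29829, c0c42f3, cc21d13, e8fadea}.
9756f77 is among them, so fast-forward is possible.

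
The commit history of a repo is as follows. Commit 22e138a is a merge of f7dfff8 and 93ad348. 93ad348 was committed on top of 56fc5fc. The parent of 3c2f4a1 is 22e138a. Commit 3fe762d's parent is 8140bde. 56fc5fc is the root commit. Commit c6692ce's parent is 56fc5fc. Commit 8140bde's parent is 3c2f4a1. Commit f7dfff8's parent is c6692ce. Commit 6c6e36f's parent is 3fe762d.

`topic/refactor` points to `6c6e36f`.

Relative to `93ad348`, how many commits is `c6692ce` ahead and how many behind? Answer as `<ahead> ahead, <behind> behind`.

Reachable from c6692ce: {56fc5fc, c6692ce}.
Reachable from 93ad348: {56fc5fc, 93ad348}.
Only in c6692ce's history (ahead): {c6692ce} — 1.
Only in 93ad348's history (behind): {93ad348} — 1.

1 ahead, 1 behind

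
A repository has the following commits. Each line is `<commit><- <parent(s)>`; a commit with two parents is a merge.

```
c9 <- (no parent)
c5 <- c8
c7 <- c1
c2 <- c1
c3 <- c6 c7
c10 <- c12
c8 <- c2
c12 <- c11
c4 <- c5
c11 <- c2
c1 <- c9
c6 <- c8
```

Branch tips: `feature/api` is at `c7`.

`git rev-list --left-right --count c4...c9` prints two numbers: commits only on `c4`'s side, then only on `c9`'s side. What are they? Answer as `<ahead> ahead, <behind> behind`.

5 ahead, 0 behind

Reachable from c4: {c1, c2, c4, c5, c8, c9}.
Reachable from c9: {c9}.
Only in c4's history (ahead): {c1, c2, c4, c5, c8} — 5.
Only in c9's history (behind): {} — 0.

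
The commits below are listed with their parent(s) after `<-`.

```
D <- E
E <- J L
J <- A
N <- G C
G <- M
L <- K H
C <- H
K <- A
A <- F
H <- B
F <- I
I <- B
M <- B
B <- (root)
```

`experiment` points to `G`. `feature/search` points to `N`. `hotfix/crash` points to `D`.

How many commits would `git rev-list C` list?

Walking parent pointers from C: reachable set = {B, C, H}.
That is 3 commits.

3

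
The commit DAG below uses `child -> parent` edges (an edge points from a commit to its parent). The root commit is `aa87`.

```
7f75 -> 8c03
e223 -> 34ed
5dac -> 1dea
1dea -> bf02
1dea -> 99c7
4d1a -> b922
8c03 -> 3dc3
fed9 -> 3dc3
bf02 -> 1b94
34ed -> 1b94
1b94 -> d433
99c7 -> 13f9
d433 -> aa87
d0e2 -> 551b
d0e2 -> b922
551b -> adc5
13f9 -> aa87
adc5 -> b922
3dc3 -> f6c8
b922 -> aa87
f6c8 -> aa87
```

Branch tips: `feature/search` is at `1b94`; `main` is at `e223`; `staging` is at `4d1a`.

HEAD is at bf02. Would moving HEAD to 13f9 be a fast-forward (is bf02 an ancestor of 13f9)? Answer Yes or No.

No

A fast-forward from bf02 to 13f9 is possible iff bf02 is an ancestor of 13f9.
Ancestors of 13f9: {13f9, aa87}.
bf02 is not among them, so fast-forward is not possible.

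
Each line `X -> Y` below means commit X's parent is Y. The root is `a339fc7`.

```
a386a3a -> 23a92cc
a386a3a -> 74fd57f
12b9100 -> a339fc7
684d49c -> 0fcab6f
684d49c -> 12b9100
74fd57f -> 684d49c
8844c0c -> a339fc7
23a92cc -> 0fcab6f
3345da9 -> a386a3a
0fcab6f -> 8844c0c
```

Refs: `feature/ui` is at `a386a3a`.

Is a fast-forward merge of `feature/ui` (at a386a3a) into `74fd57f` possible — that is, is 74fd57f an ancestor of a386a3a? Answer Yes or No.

A fast-forward from 74fd57f to a386a3a is possible iff 74fd57f is an ancestor of a386a3a.
Ancestors of a386a3a: {0fcab6f, 12b9100, 23a92cc, 684d49c, 74fd57f, 8844c0c, a339fc7, a386a3a}.
74fd57f is among them, so fast-forward is possible.

Yes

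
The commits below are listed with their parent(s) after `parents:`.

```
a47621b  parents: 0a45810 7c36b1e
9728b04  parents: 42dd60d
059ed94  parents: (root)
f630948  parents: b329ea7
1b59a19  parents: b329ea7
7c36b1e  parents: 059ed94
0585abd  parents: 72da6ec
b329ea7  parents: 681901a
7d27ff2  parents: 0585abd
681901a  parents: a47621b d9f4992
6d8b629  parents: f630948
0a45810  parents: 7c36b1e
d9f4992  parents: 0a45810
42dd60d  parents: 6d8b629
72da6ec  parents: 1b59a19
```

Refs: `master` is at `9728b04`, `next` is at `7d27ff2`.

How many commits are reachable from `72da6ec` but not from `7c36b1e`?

7

Reachable from 72da6ec: {059ed94, 0a45810, 1b59a19, 681901a, 72da6ec, 7c36b1e, a47621b, b329ea7, d9f4992}.
Reachable from 7c36b1e: {059ed94, 7c36b1e}.
In 72da6ec's history but not 7c36b1e's: {0a45810, 1b59a19, 681901a, 72da6ec, a47621b, b329ea7, d9f4992} — 7 commits.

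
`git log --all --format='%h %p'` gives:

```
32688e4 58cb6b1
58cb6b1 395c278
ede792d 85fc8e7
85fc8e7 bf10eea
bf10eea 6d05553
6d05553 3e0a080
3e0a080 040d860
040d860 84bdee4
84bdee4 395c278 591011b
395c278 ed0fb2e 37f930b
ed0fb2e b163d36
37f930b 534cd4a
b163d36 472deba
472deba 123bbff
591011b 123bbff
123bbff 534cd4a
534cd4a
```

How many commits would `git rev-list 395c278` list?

Walking parent pointers from 395c278: reachable set = {123bbff, 37f930b, 395c278, 472deba, 534cd4a, b163d36, ed0fb2e}.
That is 7 commits.

7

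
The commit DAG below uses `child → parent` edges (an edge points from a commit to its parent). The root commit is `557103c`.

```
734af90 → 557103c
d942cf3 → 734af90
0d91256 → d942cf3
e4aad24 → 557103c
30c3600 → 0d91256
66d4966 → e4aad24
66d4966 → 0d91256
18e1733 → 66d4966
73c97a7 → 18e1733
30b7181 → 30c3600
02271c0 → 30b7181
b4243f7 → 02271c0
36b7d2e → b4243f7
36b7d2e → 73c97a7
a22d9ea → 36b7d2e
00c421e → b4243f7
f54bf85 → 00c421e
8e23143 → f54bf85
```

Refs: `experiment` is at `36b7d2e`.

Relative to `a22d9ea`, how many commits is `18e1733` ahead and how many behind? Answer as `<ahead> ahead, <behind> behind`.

0 ahead, 7 behind

Reachable from 18e1733: {0d91256, 18e1733, 557103c, 66d4966, 734af90, d942cf3, e4aad24}.
Reachable from a22d9ea: {02271c0, 0d91256, 18e1733, 30b7181, 30c3600, 36b7d2e, 557103c, 66d4966, 734af90, 73c97a7, a22d9ea, b4243f7, d942cf3, e4aad24}.
Only in 18e1733's history (ahead): {} — 0.
Only in a22d9ea's history (behind): {02271c0, 30b7181, 30c3600, 36b7d2e, 73c97a7, a22d9ea, b4243f7} — 7.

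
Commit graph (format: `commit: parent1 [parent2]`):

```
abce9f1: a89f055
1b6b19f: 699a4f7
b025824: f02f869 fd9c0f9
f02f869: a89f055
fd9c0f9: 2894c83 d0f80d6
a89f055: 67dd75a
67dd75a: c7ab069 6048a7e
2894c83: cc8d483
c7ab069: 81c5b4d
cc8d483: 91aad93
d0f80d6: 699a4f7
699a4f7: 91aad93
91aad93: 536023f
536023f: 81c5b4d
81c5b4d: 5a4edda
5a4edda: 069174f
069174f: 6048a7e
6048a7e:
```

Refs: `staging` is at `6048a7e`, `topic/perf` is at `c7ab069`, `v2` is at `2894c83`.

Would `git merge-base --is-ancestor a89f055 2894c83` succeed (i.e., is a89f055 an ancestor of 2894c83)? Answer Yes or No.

Ancestors of 2894c83: {069174f, 2894c83, 536023f, 5a4edda, 6048a7e, 81c5b4d, 91aad93, cc8d483}.
a89f055 is not in that set, so it is not an ancestor of 2894c83.

No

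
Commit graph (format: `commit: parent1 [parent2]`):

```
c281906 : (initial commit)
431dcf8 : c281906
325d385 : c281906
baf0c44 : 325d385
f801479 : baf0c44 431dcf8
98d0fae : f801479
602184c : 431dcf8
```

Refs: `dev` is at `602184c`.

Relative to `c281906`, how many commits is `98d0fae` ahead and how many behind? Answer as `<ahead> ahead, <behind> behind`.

Reachable from 98d0fae: {325d385, 431dcf8, 98d0fae, baf0c44, c281906, f801479}.
Reachable from c281906: {c281906}.
Only in 98d0fae's history (ahead): {325d385, 431dcf8, 98d0fae, baf0c44, f801479} — 5.
Only in c281906's history (behind): {} — 0.

5 ahead, 0 behind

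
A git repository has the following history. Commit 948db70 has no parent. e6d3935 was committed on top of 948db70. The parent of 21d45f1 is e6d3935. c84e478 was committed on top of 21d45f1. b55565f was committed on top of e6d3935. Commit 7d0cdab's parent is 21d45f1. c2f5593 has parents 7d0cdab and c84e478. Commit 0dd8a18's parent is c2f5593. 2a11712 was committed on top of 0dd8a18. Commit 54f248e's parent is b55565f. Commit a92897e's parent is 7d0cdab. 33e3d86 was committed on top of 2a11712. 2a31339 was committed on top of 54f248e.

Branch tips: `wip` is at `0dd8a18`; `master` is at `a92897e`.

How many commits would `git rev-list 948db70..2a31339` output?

Reachable from 2a31339: {2a31339, 54f248e, 948db70, b55565f, e6d3935}.
Reachable from 948db70: {948db70}.
In 2a31339's history but not 948db70's: {2a31339, 54f248e, b55565f, e6d3935} — 4 commits.

4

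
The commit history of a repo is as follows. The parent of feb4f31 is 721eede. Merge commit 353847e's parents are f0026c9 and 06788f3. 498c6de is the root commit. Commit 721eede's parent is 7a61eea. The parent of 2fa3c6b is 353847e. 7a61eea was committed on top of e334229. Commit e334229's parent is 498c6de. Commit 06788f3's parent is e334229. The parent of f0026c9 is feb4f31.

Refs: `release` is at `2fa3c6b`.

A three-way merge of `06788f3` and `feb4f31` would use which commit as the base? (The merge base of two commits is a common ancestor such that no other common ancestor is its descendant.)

Ancestors of 06788f3: {06788f3, 498c6de, e334229}.
Ancestors of feb4f31: {498c6de, 721eede, 7a61eea, e334229, feb4f31}.
Common ancestors: {498c6de, e334229}.
Among these, e334229 is not an ancestor of any other common ancestor — it is the merge base.

e334229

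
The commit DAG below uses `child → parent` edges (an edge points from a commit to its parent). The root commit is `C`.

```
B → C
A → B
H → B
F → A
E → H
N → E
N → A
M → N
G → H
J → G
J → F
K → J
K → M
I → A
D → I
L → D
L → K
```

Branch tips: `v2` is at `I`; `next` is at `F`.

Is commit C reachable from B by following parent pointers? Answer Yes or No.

Yes

Ancestors of B (commits reachable by following parents): {B, C}.
C is in that set, so it is an ancestor of B.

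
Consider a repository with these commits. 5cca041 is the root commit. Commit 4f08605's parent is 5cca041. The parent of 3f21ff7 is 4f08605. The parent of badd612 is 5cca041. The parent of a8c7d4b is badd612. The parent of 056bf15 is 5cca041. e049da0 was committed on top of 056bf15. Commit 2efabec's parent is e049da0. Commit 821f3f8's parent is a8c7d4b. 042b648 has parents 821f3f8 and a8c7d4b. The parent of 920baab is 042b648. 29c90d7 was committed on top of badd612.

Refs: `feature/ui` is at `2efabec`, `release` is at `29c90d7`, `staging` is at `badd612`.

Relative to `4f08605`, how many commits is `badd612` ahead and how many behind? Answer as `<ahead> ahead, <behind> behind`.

Reachable from badd612: {5cca041, badd612}.
Reachable from 4f08605: {4f08605, 5cca041}.
Only in badd612's history (ahead): {badd612} — 1.
Only in 4f08605's history (behind): {4f08605} — 1.

1 ahead, 1 behind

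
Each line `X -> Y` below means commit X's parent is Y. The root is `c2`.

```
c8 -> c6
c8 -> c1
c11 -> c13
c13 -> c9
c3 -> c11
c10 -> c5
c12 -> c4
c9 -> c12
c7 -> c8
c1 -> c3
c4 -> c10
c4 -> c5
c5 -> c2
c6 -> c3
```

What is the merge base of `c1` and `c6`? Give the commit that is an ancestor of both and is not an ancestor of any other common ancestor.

Ancestors of c1: {c1, c10, c11, c12, c13, c2, c3, c4, c5, c9}.
Ancestors of c6: {c10, c11, c12, c13, c2, c3, c4, c5, c6, c9}.
Common ancestors: {c10, c11, c12, c13, c2, c3, c4, c5, c9}.
Among these, c3 is not an ancestor of any other common ancestor — it is the merge base.

c3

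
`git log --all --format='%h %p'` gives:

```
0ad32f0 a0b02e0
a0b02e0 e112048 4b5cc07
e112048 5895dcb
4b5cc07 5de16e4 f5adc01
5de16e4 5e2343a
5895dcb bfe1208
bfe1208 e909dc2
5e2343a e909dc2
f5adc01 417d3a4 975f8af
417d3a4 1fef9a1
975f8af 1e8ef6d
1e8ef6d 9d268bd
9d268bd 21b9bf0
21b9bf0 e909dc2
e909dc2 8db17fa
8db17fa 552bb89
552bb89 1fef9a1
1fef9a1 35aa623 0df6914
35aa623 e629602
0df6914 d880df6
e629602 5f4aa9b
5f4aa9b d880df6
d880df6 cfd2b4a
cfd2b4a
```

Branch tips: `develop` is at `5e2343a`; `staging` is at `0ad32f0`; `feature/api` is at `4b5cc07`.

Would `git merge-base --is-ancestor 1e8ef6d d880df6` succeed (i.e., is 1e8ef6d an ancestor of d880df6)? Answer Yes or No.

No

Ancestors of d880df6: {cfd2b4a, d880df6}.
1e8ef6d is not in that set, so it is not an ancestor of d880df6.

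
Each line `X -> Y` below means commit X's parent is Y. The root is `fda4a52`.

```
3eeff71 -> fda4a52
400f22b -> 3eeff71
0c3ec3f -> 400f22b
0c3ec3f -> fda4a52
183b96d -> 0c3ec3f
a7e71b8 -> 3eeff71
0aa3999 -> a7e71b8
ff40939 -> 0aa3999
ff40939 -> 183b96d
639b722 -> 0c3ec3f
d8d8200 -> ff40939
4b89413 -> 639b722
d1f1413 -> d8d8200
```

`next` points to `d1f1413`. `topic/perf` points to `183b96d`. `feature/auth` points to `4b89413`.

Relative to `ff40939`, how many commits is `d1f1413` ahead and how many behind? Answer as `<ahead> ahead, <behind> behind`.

Reachable from d1f1413: {0aa3999, 0c3ec3f, 183b96d, 3eeff71, 400f22b, a7e71b8, d1f1413, d8d8200, fda4a52, ff40939}.
Reachable from ff40939: {0aa3999, 0c3ec3f, 183b96d, 3eeff71, 400f22b, a7e71b8, fda4a52, ff40939}.
Only in d1f1413's history (ahead): {d1f1413, d8d8200} — 2.
Only in ff40939's history (behind): {} — 0.

2 ahead, 0 behind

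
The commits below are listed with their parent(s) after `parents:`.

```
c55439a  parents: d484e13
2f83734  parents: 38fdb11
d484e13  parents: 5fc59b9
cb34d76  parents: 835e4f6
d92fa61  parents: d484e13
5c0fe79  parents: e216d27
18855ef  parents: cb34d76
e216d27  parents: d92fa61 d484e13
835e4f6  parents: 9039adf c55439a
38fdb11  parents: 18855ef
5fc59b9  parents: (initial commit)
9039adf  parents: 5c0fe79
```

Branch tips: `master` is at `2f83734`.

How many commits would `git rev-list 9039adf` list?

6

Walking parent pointers from 9039adf: reachable set = {5c0fe79, 5fc59b9, 9039adf, d484e13, d92fa61, e216d27}.
That is 6 commits.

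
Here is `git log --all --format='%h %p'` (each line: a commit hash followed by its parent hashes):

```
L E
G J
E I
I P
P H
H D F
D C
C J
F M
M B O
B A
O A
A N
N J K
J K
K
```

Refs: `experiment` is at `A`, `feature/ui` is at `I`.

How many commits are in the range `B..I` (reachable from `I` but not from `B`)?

8

Reachable from I: {A, B, C, D, F, H, I, J, K, M, N, O, P}.
Reachable from B: {A, B, J, K, N}.
In I's history but not B's: {C, D, F, H, I, M, O, P} — 8 commits.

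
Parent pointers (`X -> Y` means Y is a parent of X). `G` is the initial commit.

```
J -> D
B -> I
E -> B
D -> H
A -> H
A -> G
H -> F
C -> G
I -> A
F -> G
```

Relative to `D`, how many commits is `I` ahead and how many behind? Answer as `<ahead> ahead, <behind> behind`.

2 ahead, 1 behind

Reachable from I: {A, F, G, H, I}.
Reachable from D: {D, F, G, H}.
Only in I's history (ahead): {A, I} — 2.
Only in D's history (behind): {D} — 1.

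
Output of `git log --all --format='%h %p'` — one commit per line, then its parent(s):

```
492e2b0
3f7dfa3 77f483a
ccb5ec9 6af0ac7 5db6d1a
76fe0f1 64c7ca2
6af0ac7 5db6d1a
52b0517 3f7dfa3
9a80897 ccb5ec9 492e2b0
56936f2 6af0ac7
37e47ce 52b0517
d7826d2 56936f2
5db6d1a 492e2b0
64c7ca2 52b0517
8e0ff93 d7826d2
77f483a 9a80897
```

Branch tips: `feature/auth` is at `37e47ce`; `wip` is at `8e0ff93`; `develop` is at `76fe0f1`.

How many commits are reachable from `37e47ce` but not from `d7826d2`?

6

Reachable from 37e47ce: {37e47ce, 3f7dfa3, 492e2b0, 52b0517, 5db6d1a, 6af0ac7, 77f483a, 9a80897, ccb5ec9}.
Reachable from d7826d2: {492e2b0, 56936f2, 5db6d1a, 6af0ac7, d7826d2}.
In 37e47ce's history but not d7826d2's: {37e47ce, 3f7dfa3, 52b0517, 77f483a, 9a80897, ccb5ec9} — 6 commits.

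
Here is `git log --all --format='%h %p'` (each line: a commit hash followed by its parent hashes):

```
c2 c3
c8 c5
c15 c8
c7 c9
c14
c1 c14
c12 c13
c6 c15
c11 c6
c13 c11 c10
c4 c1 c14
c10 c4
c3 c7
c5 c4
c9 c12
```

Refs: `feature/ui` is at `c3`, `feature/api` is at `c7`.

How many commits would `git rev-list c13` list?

10

Walking parent pointers from c13: reachable set = {c1, c10, c11, c13, c14, c15, c4, c5, c6, c8}.
That is 10 commits.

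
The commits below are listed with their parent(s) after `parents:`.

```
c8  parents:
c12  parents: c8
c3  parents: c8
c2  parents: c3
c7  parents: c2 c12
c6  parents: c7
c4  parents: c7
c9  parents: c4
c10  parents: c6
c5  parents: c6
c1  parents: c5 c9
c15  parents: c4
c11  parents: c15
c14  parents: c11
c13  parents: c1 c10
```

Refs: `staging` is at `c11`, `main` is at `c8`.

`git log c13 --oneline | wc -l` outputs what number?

Walking parent pointers from c13: reachable set = {c1, c10, c12, c13, c2, c3, c4, c5, c6, c7, c8, c9}.
That is 12 commits.

12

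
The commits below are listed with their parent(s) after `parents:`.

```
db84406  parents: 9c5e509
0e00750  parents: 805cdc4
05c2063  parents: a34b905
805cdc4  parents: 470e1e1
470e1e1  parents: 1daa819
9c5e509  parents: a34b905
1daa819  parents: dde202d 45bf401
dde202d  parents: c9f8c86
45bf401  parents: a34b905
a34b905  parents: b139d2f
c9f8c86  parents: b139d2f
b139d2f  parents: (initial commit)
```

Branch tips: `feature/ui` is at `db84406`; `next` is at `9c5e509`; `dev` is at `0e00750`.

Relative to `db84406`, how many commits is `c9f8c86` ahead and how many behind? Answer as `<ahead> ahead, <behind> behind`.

1 ahead, 3 behind

Reachable from c9f8c86: {b139d2f, c9f8c86}.
Reachable from db84406: {9c5e509, a34b905, b139d2f, db84406}.
Only in c9f8c86's history (ahead): {c9f8c86} — 1.
Only in db84406's history (behind): {9c5e509, a34b905, db84406} — 3.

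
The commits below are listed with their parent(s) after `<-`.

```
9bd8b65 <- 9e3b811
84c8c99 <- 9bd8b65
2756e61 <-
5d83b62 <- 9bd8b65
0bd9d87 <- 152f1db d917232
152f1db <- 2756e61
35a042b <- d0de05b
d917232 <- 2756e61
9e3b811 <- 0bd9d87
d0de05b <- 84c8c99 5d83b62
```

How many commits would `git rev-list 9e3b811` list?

Walking parent pointers from 9e3b811: reachable set = {0bd9d87, 152f1db, 2756e61, 9e3b811, d917232}.
That is 5 commits.

5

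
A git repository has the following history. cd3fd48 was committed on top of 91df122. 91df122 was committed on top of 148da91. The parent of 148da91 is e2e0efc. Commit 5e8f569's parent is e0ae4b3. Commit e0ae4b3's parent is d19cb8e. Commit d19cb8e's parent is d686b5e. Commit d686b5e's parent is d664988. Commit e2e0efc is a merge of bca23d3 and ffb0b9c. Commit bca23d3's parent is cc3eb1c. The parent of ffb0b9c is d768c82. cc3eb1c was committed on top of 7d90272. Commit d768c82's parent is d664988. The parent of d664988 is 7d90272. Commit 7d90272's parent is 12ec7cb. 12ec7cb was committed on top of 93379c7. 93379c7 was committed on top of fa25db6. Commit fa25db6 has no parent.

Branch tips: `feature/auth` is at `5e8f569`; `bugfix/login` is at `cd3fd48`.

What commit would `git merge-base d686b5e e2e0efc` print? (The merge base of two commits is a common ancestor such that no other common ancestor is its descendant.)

Ancestors of d686b5e: {12ec7cb, 7d90272, 93379c7, d664988, d686b5e, fa25db6}.
Ancestors of e2e0efc: {12ec7cb, 7d90272, 93379c7, bca23d3, cc3eb1c, d664988, d768c82, e2e0efc, fa25db6, ffb0b9c}.
Common ancestors: {12ec7cb, 7d90272, 93379c7, d664988, fa25db6}.
Among these, d664988 is not an ancestor of any other common ancestor — it is the merge base.

d664988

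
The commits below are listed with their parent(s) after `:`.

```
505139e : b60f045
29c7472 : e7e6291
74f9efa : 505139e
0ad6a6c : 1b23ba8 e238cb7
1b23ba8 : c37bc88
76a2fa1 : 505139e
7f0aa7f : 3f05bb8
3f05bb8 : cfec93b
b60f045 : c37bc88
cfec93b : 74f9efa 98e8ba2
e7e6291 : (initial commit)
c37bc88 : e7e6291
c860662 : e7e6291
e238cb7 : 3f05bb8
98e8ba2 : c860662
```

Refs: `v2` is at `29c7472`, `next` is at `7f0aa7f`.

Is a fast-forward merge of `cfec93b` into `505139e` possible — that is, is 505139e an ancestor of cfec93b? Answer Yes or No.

Yes

A fast-forward from 505139e to cfec93b is possible iff 505139e is an ancestor of cfec93b.
Ancestors of cfec93b: {505139e, 74f9efa, 98e8ba2, b60f045, c37bc88, c860662, cfec93b, e7e6291}.
505139e is among them, so fast-forward is possible.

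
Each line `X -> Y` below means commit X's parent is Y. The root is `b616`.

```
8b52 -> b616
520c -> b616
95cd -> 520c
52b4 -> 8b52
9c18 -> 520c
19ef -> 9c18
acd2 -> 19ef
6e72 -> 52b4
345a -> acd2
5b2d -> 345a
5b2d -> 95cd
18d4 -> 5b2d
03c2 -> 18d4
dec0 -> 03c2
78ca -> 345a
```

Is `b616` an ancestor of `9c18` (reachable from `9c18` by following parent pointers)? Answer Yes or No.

Ancestors of 9c18 (commits reachable by following parents): {520c, 9c18, b616}.
b616 is in that set, so it is an ancestor of 9c18.

Yes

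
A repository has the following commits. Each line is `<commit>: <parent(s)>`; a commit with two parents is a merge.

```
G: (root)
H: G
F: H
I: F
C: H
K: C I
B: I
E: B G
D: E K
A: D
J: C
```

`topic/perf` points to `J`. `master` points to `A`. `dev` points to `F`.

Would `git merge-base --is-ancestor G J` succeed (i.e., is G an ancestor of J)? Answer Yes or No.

Yes

Ancestors of J (commits reachable by following parents): {C, G, H, J}.
G is in that set, so it is an ancestor of J.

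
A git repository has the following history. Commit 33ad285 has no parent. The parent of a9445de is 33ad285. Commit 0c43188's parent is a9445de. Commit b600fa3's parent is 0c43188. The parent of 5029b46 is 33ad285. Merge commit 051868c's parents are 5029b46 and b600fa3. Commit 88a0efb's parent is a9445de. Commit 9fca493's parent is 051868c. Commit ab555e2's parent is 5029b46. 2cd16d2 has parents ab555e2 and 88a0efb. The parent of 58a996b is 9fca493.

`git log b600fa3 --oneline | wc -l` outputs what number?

4

Walking parent pointers from b600fa3: reachable set = {0c43188, 33ad285, a9445de, b600fa3}.
That is 4 commits.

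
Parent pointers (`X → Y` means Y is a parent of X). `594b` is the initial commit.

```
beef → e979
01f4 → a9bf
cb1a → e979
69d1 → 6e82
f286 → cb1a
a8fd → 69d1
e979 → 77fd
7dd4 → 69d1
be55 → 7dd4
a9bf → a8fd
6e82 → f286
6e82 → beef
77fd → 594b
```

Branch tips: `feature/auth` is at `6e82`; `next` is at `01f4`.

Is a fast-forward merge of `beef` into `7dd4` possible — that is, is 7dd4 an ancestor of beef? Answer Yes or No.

A fast-forward from 7dd4 to beef is possible iff 7dd4 is an ancestor of beef.
Ancestors of beef: {594b, 77fd, beef, e979}.
7dd4 is not among them, so fast-forward is not possible.

No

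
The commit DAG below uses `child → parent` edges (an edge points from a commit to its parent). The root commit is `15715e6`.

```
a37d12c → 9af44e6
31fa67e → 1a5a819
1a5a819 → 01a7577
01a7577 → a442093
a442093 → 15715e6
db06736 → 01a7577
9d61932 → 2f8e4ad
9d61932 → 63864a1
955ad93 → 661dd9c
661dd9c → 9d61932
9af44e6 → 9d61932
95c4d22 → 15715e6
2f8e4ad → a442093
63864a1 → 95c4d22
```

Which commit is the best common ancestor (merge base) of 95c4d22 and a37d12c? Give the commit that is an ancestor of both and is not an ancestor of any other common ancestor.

Ancestors of 95c4d22: {15715e6, 95c4d22}.
Ancestors of a37d12c: {15715e6, 2f8e4ad, 63864a1, 95c4d22, 9af44e6, 9d61932, a37d12c, a442093}.
Common ancestors: {15715e6, 95c4d22}.
Among these, 95c4d22 is not an ancestor of any other common ancestor — it is the merge base.

95c4d22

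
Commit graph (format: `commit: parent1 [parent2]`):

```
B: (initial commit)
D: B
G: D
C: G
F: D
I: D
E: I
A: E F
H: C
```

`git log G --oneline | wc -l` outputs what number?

Walking parent pointers from G: reachable set = {B, D, G}.
That is 3 commits.

3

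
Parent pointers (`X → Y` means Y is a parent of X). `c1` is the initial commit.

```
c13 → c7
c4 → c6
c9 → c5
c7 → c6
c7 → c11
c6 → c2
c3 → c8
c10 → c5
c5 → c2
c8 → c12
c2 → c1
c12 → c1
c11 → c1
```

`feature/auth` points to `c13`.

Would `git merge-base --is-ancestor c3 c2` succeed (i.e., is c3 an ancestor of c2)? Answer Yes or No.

No

Ancestors of c2: {c1, c2}.
c3 is not in that set, so it is not an ancestor of c2.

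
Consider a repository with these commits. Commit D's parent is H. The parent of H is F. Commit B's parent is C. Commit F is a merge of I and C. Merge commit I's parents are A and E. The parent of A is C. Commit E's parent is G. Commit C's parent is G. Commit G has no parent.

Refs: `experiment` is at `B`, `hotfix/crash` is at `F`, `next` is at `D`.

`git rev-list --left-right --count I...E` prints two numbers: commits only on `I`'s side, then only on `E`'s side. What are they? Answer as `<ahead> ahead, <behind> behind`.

Reachable from I: {A, C, E, G, I}.
Reachable from E: {E, G}.
Only in I's history (ahead): {A, C, I} — 3.
Only in E's history (behind): {} — 0.

3 ahead, 0 behind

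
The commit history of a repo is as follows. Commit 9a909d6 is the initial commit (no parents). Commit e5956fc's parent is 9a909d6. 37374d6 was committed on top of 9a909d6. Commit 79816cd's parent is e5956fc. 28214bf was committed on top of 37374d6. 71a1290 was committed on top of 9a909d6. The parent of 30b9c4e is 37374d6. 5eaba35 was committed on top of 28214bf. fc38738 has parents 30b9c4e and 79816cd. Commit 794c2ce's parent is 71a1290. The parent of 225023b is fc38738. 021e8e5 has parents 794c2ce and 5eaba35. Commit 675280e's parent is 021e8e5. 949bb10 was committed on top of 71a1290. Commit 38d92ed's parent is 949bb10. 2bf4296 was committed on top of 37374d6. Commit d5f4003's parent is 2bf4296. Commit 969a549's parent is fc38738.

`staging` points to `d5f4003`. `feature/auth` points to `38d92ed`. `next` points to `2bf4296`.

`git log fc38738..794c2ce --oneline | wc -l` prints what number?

Reachable from 794c2ce: {71a1290, 794c2ce, 9a909d6}.
Reachable from fc38738: {30b9c4e, 37374d6, 79816cd, 9a909d6, e5956fc, fc38738}.
In 794c2ce's history but not fc38738's: {71a1290, 794c2ce} — 2 commits.

2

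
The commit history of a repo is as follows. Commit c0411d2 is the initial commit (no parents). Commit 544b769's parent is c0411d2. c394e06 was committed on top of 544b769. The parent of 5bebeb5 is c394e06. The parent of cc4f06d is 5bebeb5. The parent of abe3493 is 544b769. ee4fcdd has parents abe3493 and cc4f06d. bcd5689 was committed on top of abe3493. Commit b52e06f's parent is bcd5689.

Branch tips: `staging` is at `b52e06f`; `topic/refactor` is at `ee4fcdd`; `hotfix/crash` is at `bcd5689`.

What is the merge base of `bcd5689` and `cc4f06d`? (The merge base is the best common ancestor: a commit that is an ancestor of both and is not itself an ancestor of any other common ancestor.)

544b769

Ancestors of bcd5689: {544b769, abe3493, bcd5689, c0411d2}.
Ancestors of cc4f06d: {544b769, 5bebeb5, c0411d2, c394e06, cc4f06d}.
Common ancestors: {544b769, c0411d2}.
Among these, 544b769 is not an ancestor of any other common ancestor — it is the merge base.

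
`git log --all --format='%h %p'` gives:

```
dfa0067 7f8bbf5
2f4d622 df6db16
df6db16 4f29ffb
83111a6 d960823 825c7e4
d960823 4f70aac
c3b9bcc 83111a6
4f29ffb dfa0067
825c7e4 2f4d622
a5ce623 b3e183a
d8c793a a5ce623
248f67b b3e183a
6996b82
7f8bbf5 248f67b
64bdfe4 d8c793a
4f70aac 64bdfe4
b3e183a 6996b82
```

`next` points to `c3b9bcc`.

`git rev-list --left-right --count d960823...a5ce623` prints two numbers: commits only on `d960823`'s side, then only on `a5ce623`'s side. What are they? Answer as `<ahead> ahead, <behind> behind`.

Reachable from d960823: {4f70aac, 64bdfe4, 6996b82, a5ce623, b3e183a, d8c793a, d960823}.
Reachable from a5ce623: {6996b82, a5ce623, b3e183a}.
Only in d960823's history (ahead): {4f70aac, 64bdfe4, d8c793a, d960823} — 4.
Only in a5ce623's history (behind): {} — 0.

4 ahead, 0 behind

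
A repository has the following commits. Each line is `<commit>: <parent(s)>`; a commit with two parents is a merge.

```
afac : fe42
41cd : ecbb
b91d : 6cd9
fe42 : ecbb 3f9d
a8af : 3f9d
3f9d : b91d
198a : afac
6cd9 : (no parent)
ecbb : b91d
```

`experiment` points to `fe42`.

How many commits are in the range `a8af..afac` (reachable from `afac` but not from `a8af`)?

3

Reachable from afac: {3f9d, 6cd9, afac, b91d, ecbb, fe42}.
Reachable from a8af: {3f9d, 6cd9, a8af, b91d}.
In afac's history but not a8af's: {afac, ecbb, fe42} — 3 commits.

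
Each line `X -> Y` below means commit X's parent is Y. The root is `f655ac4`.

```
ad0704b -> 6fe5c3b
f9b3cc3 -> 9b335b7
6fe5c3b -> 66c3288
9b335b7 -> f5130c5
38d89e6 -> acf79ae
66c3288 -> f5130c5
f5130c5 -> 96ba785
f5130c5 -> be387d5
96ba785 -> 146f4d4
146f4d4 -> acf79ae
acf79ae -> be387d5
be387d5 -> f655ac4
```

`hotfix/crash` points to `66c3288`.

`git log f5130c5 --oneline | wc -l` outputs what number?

Walking parent pointers from f5130c5: reachable set = {146f4d4, 96ba785, acf79ae, be387d5, f5130c5, f655ac4}.
That is 6 commits.

6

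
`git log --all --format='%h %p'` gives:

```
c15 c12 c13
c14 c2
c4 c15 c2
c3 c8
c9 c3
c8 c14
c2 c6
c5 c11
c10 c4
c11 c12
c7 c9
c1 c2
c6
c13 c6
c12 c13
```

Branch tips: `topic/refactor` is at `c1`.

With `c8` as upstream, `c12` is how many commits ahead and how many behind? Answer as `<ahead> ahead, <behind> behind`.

2 ahead, 3 behind

Reachable from c12: {c12, c13, c6}.
Reachable from c8: {c14, c2, c6, c8}.
Only in c12's history (ahead): {c12, c13} — 2.
Only in c8's history (behind): {c14, c2, c8} — 3.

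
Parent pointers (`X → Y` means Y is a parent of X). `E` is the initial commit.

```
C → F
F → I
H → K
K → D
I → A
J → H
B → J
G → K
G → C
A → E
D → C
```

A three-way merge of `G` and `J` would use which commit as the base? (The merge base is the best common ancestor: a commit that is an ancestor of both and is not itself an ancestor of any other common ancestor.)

Ancestors of G: {A, C, D, E, F, G, I, K}.
Ancestors of J: {A, C, D, E, F, H, I, J, K}.
Common ancestors: {A, C, D, E, F, I, K}.
Among these, K is not an ancestor of any other common ancestor — it is the merge base.

K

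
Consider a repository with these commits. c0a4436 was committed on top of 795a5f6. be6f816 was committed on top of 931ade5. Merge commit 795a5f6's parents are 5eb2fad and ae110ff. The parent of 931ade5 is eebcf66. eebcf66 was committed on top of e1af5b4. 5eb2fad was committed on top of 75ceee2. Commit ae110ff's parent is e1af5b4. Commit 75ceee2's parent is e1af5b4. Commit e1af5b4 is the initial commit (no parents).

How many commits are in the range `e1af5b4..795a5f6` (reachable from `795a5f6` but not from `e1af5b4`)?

Reachable from 795a5f6: {5eb2fad, 75ceee2, 795a5f6, ae110ff, e1af5b4}.
Reachable from e1af5b4: {e1af5b4}.
In 795a5f6's history but not e1af5b4's: {5eb2fad, 75ceee2, 795a5f6, ae110ff} — 4 commits.

4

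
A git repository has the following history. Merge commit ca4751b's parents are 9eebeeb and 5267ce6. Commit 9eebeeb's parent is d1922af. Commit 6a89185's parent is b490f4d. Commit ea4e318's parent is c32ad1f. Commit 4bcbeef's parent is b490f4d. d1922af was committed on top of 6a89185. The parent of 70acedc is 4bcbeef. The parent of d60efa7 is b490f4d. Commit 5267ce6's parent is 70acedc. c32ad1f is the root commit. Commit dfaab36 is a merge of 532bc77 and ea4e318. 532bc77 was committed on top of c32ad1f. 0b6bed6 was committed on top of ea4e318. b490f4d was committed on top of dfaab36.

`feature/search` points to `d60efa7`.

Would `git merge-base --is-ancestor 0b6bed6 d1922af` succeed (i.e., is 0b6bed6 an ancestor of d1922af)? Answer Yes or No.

No

Ancestors of d1922af: {532bc77, 6a89185, b490f4d, c32ad1f, d1922af, dfaab36, ea4e318}.
0b6bed6 is not in that set, so it is not an ancestor of d1922af.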